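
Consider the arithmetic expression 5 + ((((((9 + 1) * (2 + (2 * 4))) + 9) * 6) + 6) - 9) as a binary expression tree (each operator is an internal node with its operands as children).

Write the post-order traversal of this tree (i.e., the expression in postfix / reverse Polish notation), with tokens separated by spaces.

Post-order on an expression tree gives postfix notation: for each operator, emit left operand, right operand, then the operator.

5 9 1 + 2 2 4 * + * 9 + 6 * 6 + 9 - +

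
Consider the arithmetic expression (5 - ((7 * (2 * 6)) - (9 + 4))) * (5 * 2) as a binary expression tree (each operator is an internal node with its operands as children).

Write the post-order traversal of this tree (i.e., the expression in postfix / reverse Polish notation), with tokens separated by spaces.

5 7 2 6 * * 9 4 + - - 5 2 * *

Post-order on an expression tree gives postfix notation: for each operator, emit left operand, right operand, then the operator.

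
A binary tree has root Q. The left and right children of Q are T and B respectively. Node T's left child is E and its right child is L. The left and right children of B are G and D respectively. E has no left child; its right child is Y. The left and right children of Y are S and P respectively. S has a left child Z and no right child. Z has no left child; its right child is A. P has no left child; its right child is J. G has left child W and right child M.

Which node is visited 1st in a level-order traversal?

Q

Level-order visits nodes level by level from the root, left to right within each level.
Level 0: Q
Level 1: T, B
Level 2: E, L, G, D
Level 3: Y, W, M
Level 4: S, P
Level 5: Z, J
Level 6: A
Full level-order sequence: Q, T, B, E, L, G, D, Y, W, M, S, P, Z, J, A.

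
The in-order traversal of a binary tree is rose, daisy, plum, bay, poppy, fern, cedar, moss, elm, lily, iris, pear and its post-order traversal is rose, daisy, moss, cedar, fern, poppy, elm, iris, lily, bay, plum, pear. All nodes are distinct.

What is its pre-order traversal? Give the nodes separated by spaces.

The last element of post-order is the root; it splits in-order into left and right subtrees.
Root pear: left subtree has 11 nodes {rose, daisy, plum, bay, poppy, fern, cedar, moss, elm, lily, iris}, right has 0 { }.
  Root plum: left subtree has 2 nodes {rose, daisy}, right has 8 {bay, poppy, fern, cedar, moss, elm, lily, iris}.
    Root daisy: left subtree has 1 node {rose}, right has 0 { }.
    Root bay: left subtree has 0 nodes { }, right has 7 {poppy, fern, cedar, moss, elm, lily, iris}.
      Root lily: left subtree has 5 nodes {poppy, fern, cedar, moss, elm}, right has 1 {iris}.
        Root elm: left subtree has 4 nodes {poppy, fern, cedar, moss}, right has 0 { }.
          Root poppy: left subtree has 0 nodes { }, right has 3 {fern, cedar, moss}.
            Root fern: left subtree has 0 nodes { }, right has 2 {cedar, moss}.
              Root cedar: left subtree has 0 nodes { }, right has 1 {moss}.

pear plum daisy rose bay lily elm poppy fern cedar moss iris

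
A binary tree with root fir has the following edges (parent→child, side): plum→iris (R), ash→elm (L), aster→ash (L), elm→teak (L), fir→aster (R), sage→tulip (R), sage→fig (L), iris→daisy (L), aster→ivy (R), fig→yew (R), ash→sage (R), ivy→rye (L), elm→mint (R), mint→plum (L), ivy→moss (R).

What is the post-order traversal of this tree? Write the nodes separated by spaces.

Post-order visits the left subtree, then the right subtree, then the node.
At fir: no left child.
At fir: go right to aster.
  At aster: go left to ash.
    At ash: go left to elm.
      At elm: go left to teak.
        teak is a leaf — visit teak.
      At elm: go right to mint.
        At mint: go left to plum.
          At plum: no left child.
          At plum: go right to iris.
            At iris: go left to daisy.
              daisy is a leaf — visit daisy.
            At iris: no right child.
            Visit iris.
          Visit plum.
        At mint: no right child.
        Visit mint.
      Visit elm.
    At ash: go right to sage.
      At sage: go left to fig.
        At fig: no left child.
        At fig: go right to yew.
          yew is a leaf — visit yew.
        Visit fig.
      At sage: go right to tulip.
        tulip is a leaf — visit tulip.
      Visit sage.
    Visit ash.
  At aster: go right to ivy.
    At ivy: go left to rye.
      rye is a leaf — visit rye.
    At ivy: go right to moss.
      moss is a leaf — visit moss.
    Visit ivy.
  Visit aster.
Visit fir.

teak daisy iris plum mint elm yew fig tulip sage ash rye moss ivy aster fir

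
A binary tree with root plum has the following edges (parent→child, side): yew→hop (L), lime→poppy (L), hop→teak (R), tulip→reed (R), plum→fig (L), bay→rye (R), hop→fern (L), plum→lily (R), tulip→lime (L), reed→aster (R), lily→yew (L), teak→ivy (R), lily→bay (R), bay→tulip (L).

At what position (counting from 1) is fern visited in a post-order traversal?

Post-order visits the left subtree, then the right subtree, then the node.
At plum: go left to fig.
  fig is a leaf — visit fig.
At plum: go right to lily.
  At lily: go left to yew.
    At yew: go left to hop.
      At hop: go left to fern.
        fern is a leaf — visit fern.
      At hop: go right to teak.
        At teak: no left child.
        At teak: go right to ivy.
          ivy is a leaf — visit ivy.
        Visit teak.
      Visit hop.
    At yew: no right child.
    Visit yew.
  At lily: go right to bay.
    At bay: go left to tulip.
      At tulip: go left to lime.
        At lime: go left to poppy.
          poppy is a leaf — visit poppy.
        At lime: no right child.
        Visit lime.
      At tulip: go right to reed.
        At reed: no left child.
        At reed: go right to aster.
          aster is a leaf — visit aster.
        Visit reed.
      Visit tulip.
    At bay: go right to rye.
      rye is a leaf — visit rye.
    Visit bay.
  Visit lily.
Visit plum.
Full post-order sequence: fig, fern, ivy, teak, hop, yew, poppy, lime, aster, reed, tulip, rye, bay, lily, plum.

2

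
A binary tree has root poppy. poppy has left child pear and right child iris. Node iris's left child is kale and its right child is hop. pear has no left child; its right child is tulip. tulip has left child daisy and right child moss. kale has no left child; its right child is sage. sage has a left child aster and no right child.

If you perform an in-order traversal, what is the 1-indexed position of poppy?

In-order visits the left subtree, then the node, then the right subtree.
At poppy: go left to pear.
  At pear: no left child.
  Visit pear.
  At pear: go right to tulip.
    At tulip: go left to daisy.
      daisy is a leaf — visit daisy.
    Visit tulip.
    At tulip: go right to moss.
      moss is a leaf — visit moss.
Visit poppy.
At poppy: go right to iris.
  At iris: go left to kale.
    At kale: no left child.
    Visit kale.
    At kale: go right to sage.
      At sage: go left to aster.
        aster is a leaf — visit aster.
      Visit sage.
      At sage: no right child.
  Visit iris.
  At iris: go right to hop.
    hop is a leaf — visit hop.
Full in-order sequence: pear, daisy, tulip, moss, poppy, kale, aster, sage, iris, hop.

5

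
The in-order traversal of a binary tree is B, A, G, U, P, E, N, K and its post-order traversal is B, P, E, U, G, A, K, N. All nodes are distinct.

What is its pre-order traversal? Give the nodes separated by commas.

The last element of post-order is the root; it splits in-order into left and right subtrees.
Root N: left subtree has 6 nodes {B, A, G, U, P, E}, right has 1 {K}.
  Root A: left subtree has 1 node {B}, right has 4 {G, U, P, E}.
    Root G: left subtree has 0 nodes { }, right has 3 {U, P, E}.
      Root U: left subtree has 0 nodes { }, right has 2 {P, E}.
        Root E: left subtree has 1 node {P}, right has 0 { }.

N, A, B, G, U, E, P, K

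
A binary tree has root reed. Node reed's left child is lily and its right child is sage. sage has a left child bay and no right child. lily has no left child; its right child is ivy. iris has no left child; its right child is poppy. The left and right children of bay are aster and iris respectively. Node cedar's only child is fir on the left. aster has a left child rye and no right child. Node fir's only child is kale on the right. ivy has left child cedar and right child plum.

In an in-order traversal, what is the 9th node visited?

In-order visits the left subtree, then the node, then the right subtree.
At reed: go left to lily.
  At lily: no left child.
  Visit lily.
  At lily: go right to ivy.
    At ivy: go left to cedar.
      At cedar: go left to fir.
        At fir: no left child.
        Visit fir.
        At fir: go right to kale.
          kale is a leaf — visit kale.
      Visit cedar.
      At cedar: no right child.
    Visit ivy.
    At ivy: go right to plum.
      plum is a leaf — visit plum.
Visit reed.
At reed: go right to sage.
  At sage: go left to bay.
    At bay: go left to aster.
      At aster: go left to rye.
        rye is a leaf — visit rye.
      Visit aster.
      At aster: no right child.
    Visit bay.
    At bay: go right to iris.
      At iris: no left child.
      Visit iris.
      At iris: go right to poppy.
        poppy is a leaf — visit poppy.
  Visit sage.
  At sage: no right child.
Full in-order sequence: lily, fir, kale, cedar, ivy, plum, reed, rye, aster, bay, iris, poppy, sage.

aster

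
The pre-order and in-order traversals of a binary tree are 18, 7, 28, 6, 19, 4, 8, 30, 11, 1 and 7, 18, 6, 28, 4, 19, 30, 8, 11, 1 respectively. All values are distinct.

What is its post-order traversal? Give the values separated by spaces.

The first element of pre-order is the root; it splits in-order into left and right subtrees.
Root 18: left subtree has 1 node {7}, right has 8 {6, 28, 4, 19, 30, 8, 11, 1}.
  Root 28: left subtree has 1 node {6}, right has 6 {4, 19, 30, 8, 11, 1}.
    Root 19: left subtree has 1 node {4}, right has 4 {30, 8, 11, 1}.
      Root 8: left subtree has 1 node {30}, right has 2 {11, 1}.
        Root 11: left subtree has 0 nodes { }, right has 1 {1}.

7 6 4 30 1 11 8 19 28 18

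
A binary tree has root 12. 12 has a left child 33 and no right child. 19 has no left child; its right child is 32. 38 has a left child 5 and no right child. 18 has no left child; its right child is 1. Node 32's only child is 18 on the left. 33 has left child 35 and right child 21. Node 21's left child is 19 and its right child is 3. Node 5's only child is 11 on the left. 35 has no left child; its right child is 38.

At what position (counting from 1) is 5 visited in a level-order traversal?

8

Level-order visits nodes level by level from the root, left to right within each level.
Level 0: 12
Level 1: 33
Level 2: 35, 21
Level 3: 38, 19, 3
Level 4: 5, 32
Level 5: 11, 18
Level 6: 1
Full level-order sequence: 12, 33, 35, 21, 38, 19, 3, 5, 32, 11, 18, 1.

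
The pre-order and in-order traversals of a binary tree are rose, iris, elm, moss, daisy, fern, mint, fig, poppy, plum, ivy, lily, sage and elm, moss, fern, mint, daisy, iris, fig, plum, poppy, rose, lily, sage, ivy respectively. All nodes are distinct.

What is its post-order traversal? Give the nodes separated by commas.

mint, fern, daisy, moss, elm, plum, poppy, fig, iris, sage, lily, ivy, rose

The first element of pre-order is the root; it splits in-order into left and right subtrees.
Root rose: left subtree has 9 nodes {elm, moss, fern, mint, daisy, iris, fig, plum, poppy}, right has 3 {lily, sage, ivy}.
  Root iris: left subtree has 5 nodes {elm, moss, fern, mint, daisy}, right has 3 {fig, plum, poppy}.
    Root elm: left subtree has 0 nodes { }, right has 4 {moss, fern, mint, daisy}.
      Root moss: left subtree has 0 nodes { }, right has 3 {fern, mint, daisy}.
        Root daisy: left subtree has 2 nodes {fern, mint}, right has 0 { }.
          Root fern: left subtree has 0 nodes { }, right has 1 {mint}.
    Root fig: left subtree has 0 nodes { }, right has 2 {plum, poppy}.
      Root poppy: left subtree has 1 node {plum}, right has 0 { }.
  Root ivy: left subtree has 2 nodes {lily, sage}, right has 0 { }.
    Root lily: left subtree has 0 nodes { }, right has 1 {sage}.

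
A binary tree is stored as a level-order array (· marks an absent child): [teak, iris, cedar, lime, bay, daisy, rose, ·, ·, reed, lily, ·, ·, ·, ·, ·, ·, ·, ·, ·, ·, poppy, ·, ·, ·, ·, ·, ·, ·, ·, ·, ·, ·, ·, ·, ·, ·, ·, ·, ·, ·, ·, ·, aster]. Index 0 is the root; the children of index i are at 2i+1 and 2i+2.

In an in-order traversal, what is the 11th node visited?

In-order visits the left subtree, then the node, then the right subtree.
At teak: go left to iris.
  At iris: go left to lime.
    lime is a leaf — visit lime.
  Visit iris.
  At iris: go right to bay.
    At bay: go left to reed.
      reed is a leaf — visit reed.
    Visit bay.
    At bay: go right to lily.
      At lily: go left to poppy.
        At poppy: go left to aster.
          aster is a leaf — visit aster.
        Visit poppy.
        At poppy: no right child.
      Visit lily.
      At lily: no right child.
Visit teak.
At teak: go right to cedar.
  At cedar: go left to daisy.
    daisy is a leaf — visit daisy.
  Visit cedar.
  At cedar: go right to rose.
    rose is a leaf — visit rose.
Full in-order sequence: lime, iris, reed, bay, aster, poppy, lily, teak, daisy, cedar, rose.

rose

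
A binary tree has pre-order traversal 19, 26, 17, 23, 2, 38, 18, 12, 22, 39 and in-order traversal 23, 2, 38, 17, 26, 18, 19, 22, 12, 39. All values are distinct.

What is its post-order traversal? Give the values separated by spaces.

The first element of pre-order is the root; it splits in-order into left and right subtrees.
Root 19: left subtree has 6 nodes {23, 2, 38, 17, 26, 18}, right has 3 {22, 12, 39}.
  Root 26: left subtree has 4 nodes {23, 2, 38, 17}, right has 1 {18}.
    Root 17: left subtree has 3 nodes {23, 2, 38}, right has 0 { }.
      Root 23: left subtree has 0 nodes { }, right has 2 {2, 38}.
        Root 2: left subtree has 0 nodes { }, right has 1 {38}.
  Root 12: left subtree has 1 node {22}, right has 1 {39}.

38 2 23 17 18 26 22 39 12 19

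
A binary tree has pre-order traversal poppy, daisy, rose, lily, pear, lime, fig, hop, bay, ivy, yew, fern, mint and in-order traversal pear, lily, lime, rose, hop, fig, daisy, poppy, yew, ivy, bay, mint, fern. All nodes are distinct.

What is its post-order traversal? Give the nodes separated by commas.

The first element of pre-order is the root; it splits in-order into left and right subtrees.
Root poppy: left subtree has 7 nodes {pear, lily, lime, rose, hop, fig, daisy}, right has 5 {yew, ivy, bay, mint, fern}.
  Root daisy: left subtree has 6 nodes {pear, lily, lime, rose, hop, fig}, right has 0 { }.
    Root rose: left subtree has 3 nodes {pear, lily, lime}, right has 2 {hop, fig}.
      Root lily: left subtree has 1 node {pear}, right has 1 {lime}.
      Root fig: left subtree has 1 node {hop}, right has 0 { }.
  Root bay: left subtree has 2 nodes {yew, ivy}, right has 2 {mint, fern}.
    Root ivy: left subtree has 1 node {yew}, right has 0 { }.
    Root fern: left subtree has 1 node {mint}, right has 0 { }.

pear, lime, lily, hop, fig, rose, daisy, yew, ivy, mint, fern, bay, poppy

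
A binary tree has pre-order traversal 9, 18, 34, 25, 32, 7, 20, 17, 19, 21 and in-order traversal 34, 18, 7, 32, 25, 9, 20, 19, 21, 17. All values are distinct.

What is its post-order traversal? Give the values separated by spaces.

34 7 32 25 18 21 19 17 20 9

The first element of pre-order is the root; it splits in-order into left and right subtrees.
Root 9: left subtree has 5 nodes {34, 18, 7, 32, 25}, right has 4 {20, 19, 21, 17}.
  Root 18: left subtree has 1 node {34}, right has 3 {7, 32, 25}.
    Root 25: left subtree has 2 nodes {7, 32}, right has 0 { }.
      Root 32: left subtree has 1 node {7}, right has 0 { }.
  Root 20: left subtree has 0 nodes { }, right has 3 {19, 21, 17}.
    Root 17: left subtree has 2 nodes {19, 21}, right has 0 { }.
      Root 19: left subtree has 0 nodes { }, right has 1 {21}.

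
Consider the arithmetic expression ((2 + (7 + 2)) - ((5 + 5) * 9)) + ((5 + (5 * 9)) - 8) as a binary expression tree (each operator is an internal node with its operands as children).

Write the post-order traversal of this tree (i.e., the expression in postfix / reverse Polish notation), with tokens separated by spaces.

2 7 2 + + 5 5 + 9 * - 5 5 9 * + 8 - +

Post-order on an expression tree gives postfix notation: for each operator, emit left operand, right operand, then the operator.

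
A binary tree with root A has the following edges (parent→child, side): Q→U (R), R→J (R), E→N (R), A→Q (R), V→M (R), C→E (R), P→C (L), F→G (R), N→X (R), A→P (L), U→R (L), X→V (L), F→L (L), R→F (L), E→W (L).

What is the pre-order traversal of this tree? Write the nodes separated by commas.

Pre-order visits the node, then its left subtree, then its right subtree.
Visit A.
At A: go left to P.
  Visit P.
  At P: go left to C.
    Visit C.
    At C: no left child.
    At C: go right to E.
      Visit E.
      At E: go left to W.
        W is a leaf — visit W.
      At E: go right to N.
        Visit N.
        At N: no left child.
        At N: go right to X.
          Visit X.
          At X: go left to V.
            Visit V.
            At V: no left child.
            At V: go right to M.
              M is a leaf — visit M.
          At X: no right child.
  At P: no right child.
At A: go right to Q.
  Visit Q.
  At Q: no left child.
  At Q: go right to U.
    Visit U.
    At U: go left to R.
      Visit R.
      At R: go left to F.
        Visit F.
        At F: go left to L.
          L is a leaf — visit L.
        At F: go right to G.
          G is a leaf — visit G.
      At R: go right to J.
        J is a leaf — visit J.
    At U: no right child.

A, P, C, E, W, N, X, V, M, Q, U, R, F, L, G, J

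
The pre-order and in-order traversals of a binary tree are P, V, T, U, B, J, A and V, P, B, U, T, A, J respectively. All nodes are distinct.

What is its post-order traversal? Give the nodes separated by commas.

V, B, U, A, J, T, P

The first element of pre-order is the root; it splits in-order into left and right subtrees.
Root P: left subtree has 1 node {V}, right has 5 {B, U, T, A, J}.
  Root T: left subtree has 2 nodes {B, U}, right has 2 {A, J}.
    Root U: left subtree has 1 node {B}, right has 0 { }.
    Root J: left subtree has 1 node {A}, right has 0 { }.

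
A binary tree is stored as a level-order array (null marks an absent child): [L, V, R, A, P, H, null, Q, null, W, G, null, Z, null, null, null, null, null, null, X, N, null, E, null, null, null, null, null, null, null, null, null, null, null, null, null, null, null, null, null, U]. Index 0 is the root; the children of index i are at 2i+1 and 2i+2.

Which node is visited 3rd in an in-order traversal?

V

In-order visits the left subtree, then the node, then the right subtree.
At L: go left to V.
  At V: go left to A.
    At A: go left to Q.
      Q is a leaf — visit Q.
    Visit A.
    At A: no right child.
  Visit V.
  At V: go right to P.
    At P: go left to W.
      At W: go left to X.
        At X: no left child.
        Visit X.
        At X: go right to U.
          U is a leaf — visit U.
      Visit W.
      At W: go right to N.
        N is a leaf — visit N.
    Visit P.
    At P: go right to G.
      At G: no left child.
      Visit G.
      At G: go right to E.
        E is a leaf — visit E.
Visit L.
At L: go right to R.
  At R: go left to H.
    At H: no left child.
    Visit H.
    At H: go right to Z.
      Z is a leaf — visit Z.
  Visit R.
  At R: no right child.
Full in-order sequence: Q, A, V, X, U, W, N, P, G, E, L, H, Z, R.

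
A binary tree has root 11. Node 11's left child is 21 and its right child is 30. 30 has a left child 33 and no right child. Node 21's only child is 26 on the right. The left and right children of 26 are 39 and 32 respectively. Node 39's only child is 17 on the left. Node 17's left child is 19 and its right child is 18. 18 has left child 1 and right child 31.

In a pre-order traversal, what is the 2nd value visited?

21

Pre-order visits the node, then its left subtree, then its right subtree.
Visit 11.
At 11: go left to 21.
  Visit 21.
  At 21: no left child.
  At 21: go right to 26.
    Visit 26.
    At 26: go left to 39.
      Visit 39.
      At 39: go left to 17.
        Visit 17.
        At 17: go left to 19.
          19 is a leaf — visit 19.
        At 17: go right to 18.
          Visit 18.
          At 18: go left to 1.
            1 is a leaf — visit 1.
          At 18: go right to 31.
            31 is a leaf — visit 31.
      At 39: no right child.
    At 26: go right to 32.
      32 is a leaf — visit 32.
At 11: go right to 30.
  Visit 30.
  At 30: go left to 33.
    33 is a leaf — visit 33.
  At 30: no right child.
Full pre-order sequence: 11, 21, 26, 39, 17, 19, 18, 1, 31, 32, 30, 33.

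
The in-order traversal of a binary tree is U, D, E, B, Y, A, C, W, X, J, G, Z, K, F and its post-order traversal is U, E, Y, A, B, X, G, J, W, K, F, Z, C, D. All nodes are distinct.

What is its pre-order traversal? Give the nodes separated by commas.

The last element of post-order is the root; it splits in-order into left and right subtrees.
Root D: left subtree has 1 node {U}, right has 12 {E, B, Y, A, C, W, X, J, G, Z, K, F}.
  Root C: left subtree has 4 nodes {E, B, Y, A}, right has 7 {W, X, J, G, Z, K, F}.
    Root B: left subtree has 1 node {E}, right has 2 {Y, A}.
      Root A: left subtree has 1 node {Y}, right has 0 { }.
    Root Z: left subtree has 4 nodes {W, X, J, G}, right has 2 {K, F}.
      Root W: left subtree has 0 nodes { }, right has 3 {X, J, G}.
        Root J: left subtree has 1 node {X}, right has 1 {G}.
      Root F: left subtree has 1 node {K}, right has 0 { }.

D, U, C, B, E, A, Y, Z, W, J, X, G, F, K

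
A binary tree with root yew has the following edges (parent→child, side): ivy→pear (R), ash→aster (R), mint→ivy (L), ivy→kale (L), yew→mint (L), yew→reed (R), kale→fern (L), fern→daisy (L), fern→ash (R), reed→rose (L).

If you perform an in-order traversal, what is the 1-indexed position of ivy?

In-order visits the left subtree, then the node, then the right subtree.
At yew: go left to mint.
  At mint: go left to ivy.
    At ivy: go left to kale.
      At kale: go left to fern.
        At fern: go left to daisy.
          daisy is a leaf — visit daisy.
        Visit fern.
        At fern: go right to ash.
          At ash: no left child.
          Visit ash.
          At ash: go right to aster.
            aster is a leaf — visit aster.
      Visit kale.
      At kale: no right child.
    Visit ivy.
    At ivy: go right to pear.
      pear is a leaf — visit pear.
  Visit mint.
  At mint: no right child.
Visit yew.
At yew: go right to reed.
  At reed: go left to rose.
    rose is a leaf — visit rose.
  Visit reed.
  At reed: no right child.
Full in-order sequence: daisy, fern, ash, aster, kale, ivy, pear, mint, yew, rose, reed.

6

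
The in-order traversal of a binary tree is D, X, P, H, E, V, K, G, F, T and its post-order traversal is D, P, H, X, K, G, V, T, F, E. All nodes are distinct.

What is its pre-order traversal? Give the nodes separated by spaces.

E X D H P F V G K T

The last element of post-order is the root; it splits in-order into left and right subtrees.
Root E: left subtree has 4 nodes {D, X, P, H}, right has 5 {V, K, G, F, T}.
  Root X: left subtree has 1 node {D}, right has 2 {P, H}.
    Root H: left subtree has 1 node {P}, right has 0 { }.
  Root F: left subtree has 3 nodes {V, K, G}, right has 1 {T}.
    Root V: left subtree has 0 nodes { }, right has 2 {K, G}.
      Root G: left subtree has 1 node {K}, right has 0 { }.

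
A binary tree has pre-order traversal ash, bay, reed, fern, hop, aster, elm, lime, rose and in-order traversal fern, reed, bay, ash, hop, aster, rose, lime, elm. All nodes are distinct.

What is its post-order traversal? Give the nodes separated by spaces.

fern reed bay rose lime elm aster hop ash

The first element of pre-order is the root; it splits in-order into left and right subtrees.
Root ash: left subtree has 3 nodes {fern, reed, bay}, right has 5 {hop, aster, rose, lime, elm}.
  Root bay: left subtree has 2 nodes {fern, reed}, right has 0 { }.
    Root reed: left subtree has 1 node {fern}, right has 0 { }.
  Root hop: left subtree has 0 nodes { }, right has 4 {aster, rose, lime, elm}.
    Root aster: left subtree has 0 nodes { }, right has 3 {rose, lime, elm}.
      Root elm: left subtree has 2 nodes {rose, lime}, right has 0 { }.
        Root lime: left subtree has 1 node {rose}, right has 0 { }.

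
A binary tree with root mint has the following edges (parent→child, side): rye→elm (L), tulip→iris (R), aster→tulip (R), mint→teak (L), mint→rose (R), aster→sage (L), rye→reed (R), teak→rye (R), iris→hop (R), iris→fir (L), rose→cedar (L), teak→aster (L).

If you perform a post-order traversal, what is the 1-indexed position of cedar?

Post-order visits the left subtree, then the right subtree, then the node.
At mint: go left to teak.
  At teak: go left to aster.
    At aster: go left to sage.
      sage is a leaf — visit sage.
    At aster: go right to tulip.
      At tulip: no left child.
      At tulip: go right to iris.
        At iris: go left to fir.
          fir is a leaf — visit fir.
        At iris: go right to hop.
          hop is a leaf — visit hop.
        Visit iris.
      Visit tulip.
    Visit aster.
  At teak: go right to rye.
    At rye: go left to elm.
      elm is a leaf — visit elm.
    At rye: go right to reed.
      reed is a leaf — visit reed.
    Visit rye.
  Visit teak.
At mint: go right to rose.
  At rose: go left to cedar.
    cedar is a leaf — visit cedar.
  At rose: no right child.
  Visit rose.
Visit mint.
Full post-order sequence: sage, fir, hop, iris, tulip, aster, elm, reed, rye, teak, cedar, rose, mint.

11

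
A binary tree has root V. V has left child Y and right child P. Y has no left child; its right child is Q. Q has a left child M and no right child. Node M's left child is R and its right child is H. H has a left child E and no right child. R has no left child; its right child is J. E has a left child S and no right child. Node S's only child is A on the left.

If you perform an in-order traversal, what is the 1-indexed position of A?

5

In-order visits the left subtree, then the node, then the right subtree.
At V: go left to Y.
  At Y: no left child.
  Visit Y.
  At Y: go right to Q.
    At Q: go left to M.
      At M: go left to R.
        At R: no left child.
        Visit R.
        At R: go right to J.
          J is a leaf — visit J.
      Visit M.
      At M: go right to H.
        At H: go left to E.
          At E: go left to S.
            At S: go left to A.
              A is a leaf — visit A.
            Visit S.
            At S: no right child.
          Visit E.
          At E: no right child.
        Visit H.
        At H: no right child.
    Visit Q.
    At Q: no right child.
Visit V.
At V: go right to P.
  P is a leaf — visit P.
Full in-order sequence: Y, R, J, M, A, S, E, H, Q, V, P.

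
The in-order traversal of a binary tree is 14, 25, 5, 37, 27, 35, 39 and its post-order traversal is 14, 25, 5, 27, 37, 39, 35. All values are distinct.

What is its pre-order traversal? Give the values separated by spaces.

35 37 5 25 14 27 39

The last element of post-order is the root; it splits in-order into left and right subtrees.
Root 35: left subtree has 5 nodes {14, 25, 5, 37, 27}, right has 1 {39}.
  Root 37: left subtree has 3 nodes {14, 25, 5}, right has 1 {27}.
    Root 5: left subtree has 2 nodes {14, 25}, right has 0 { }.
      Root 25: left subtree has 1 node {14}, right has 0 { }.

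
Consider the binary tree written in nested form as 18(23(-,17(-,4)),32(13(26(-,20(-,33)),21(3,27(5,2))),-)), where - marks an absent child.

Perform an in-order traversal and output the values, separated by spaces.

23 17 4 18 26 20 33 13 3 21 5 27 2 32

In-order visits the left subtree, then the node, then the right subtree.
At 18: go left to 23.
  At 23: no left child.
  Visit 23.
  At 23: go right to 17.
    At 17: no left child.
    Visit 17.
    At 17: go right to 4.
      4 is a leaf — visit 4.
Visit 18.
At 18: go right to 32.
  At 32: go left to 13.
    At 13: go left to 26.
      At 26: no left child.
      Visit 26.
      At 26: go right to 20.
        At 20: no left child.
        Visit 20.
        At 20: go right to 33.
          33 is a leaf — visit 33.
    Visit 13.
    At 13: go right to 21.
      At 21: go left to 3.
        3 is a leaf — visit 3.
      Visit 21.
      At 21: go right to 27.
        At 27: go left to 5.
          5 is a leaf — visit 5.
        Visit 27.
        At 27: go right to 2.
          2 is a leaf — visit 2.
  Visit 32.
  At 32: no right child.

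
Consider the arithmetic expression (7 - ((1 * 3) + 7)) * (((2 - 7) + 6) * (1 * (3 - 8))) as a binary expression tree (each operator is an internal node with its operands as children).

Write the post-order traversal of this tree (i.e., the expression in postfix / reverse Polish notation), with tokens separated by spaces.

Post-order on an expression tree gives postfix notation: for each operator, emit left operand, right operand, then the operator.

7 1 3 * 7 + - 2 7 - 6 + 1 3 8 - * * *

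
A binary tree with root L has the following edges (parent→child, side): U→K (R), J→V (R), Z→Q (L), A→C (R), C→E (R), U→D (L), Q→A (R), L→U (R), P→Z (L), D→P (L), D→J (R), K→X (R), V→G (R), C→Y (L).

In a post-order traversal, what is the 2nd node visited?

Post-order visits the left subtree, then the right subtree, then the node.
At L: no left child.
At L: go right to U.
  At U: go left to D.
    At D: go left to P.
      At P: go left to Z.
        At Z: go left to Q.
          At Q: no left child.
          At Q: go right to A.
            At A: no left child.
            At A: go right to C.
              At C: go left to Y.
                Y is a leaf — visit Y.
              At C: go right to E.
                E is a leaf — visit E.
              Visit C.
            Visit A.
          Visit Q.
        At Z: no right child.
        Visit Z.
      At P: no right child.
      Visit P.
    At D: go right to J.
      At J: no left child.
      At J: go right to V.
        At V: no left child.
        At V: go right to G.
          G is a leaf — visit G.
        Visit V.
      Visit J.
    Visit D.
  At U: go right to K.
    At K: no left child.
    At K: go right to X.
      X is a leaf — visit X.
    Visit K.
  Visit U.
Visit L.
Full post-order sequence: Y, E, C, A, Q, Z, P, G, V, J, D, X, K, U, L.

E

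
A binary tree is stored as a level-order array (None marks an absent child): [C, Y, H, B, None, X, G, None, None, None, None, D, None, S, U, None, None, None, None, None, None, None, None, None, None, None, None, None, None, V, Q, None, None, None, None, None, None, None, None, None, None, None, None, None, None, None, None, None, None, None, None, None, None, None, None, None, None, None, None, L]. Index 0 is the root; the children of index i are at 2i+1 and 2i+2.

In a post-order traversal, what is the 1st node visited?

B

Post-order visits the left subtree, then the right subtree, then the node.
At C: go left to Y.
  At Y: go left to B.
    B is a leaf — visit B.
  At Y: no right child.
  Visit Y.
At C: go right to H.
  At H: go left to X.
    At X: go left to D.
      D is a leaf — visit D.
    At X: no right child.
    Visit X.
  At H: go right to G.
    At G: go left to S.
      S is a leaf — visit S.
    At G: go right to U.
      At U: go left to V.
        At V: go left to L.
          L is a leaf — visit L.
        At V: no right child.
        Visit V.
      At U: go right to Q.
        Q is a leaf — visit Q.
      Visit U.
    Visit G.
  Visit H.
Visit C.
Full post-order sequence: B, Y, D, X, S, L, V, Q, U, G, H, C.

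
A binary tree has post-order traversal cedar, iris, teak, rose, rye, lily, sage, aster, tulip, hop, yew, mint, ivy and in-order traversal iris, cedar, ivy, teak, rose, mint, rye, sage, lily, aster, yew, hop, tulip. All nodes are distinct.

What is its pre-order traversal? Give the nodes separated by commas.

ivy, iris, cedar, mint, rose, teak, yew, aster, sage, rye, lily, hop, tulip

The last element of post-order is the root; it splits in-order into left and right subtrees.
Root ivy: left subtree has 2 nodes {iris, cedar}, right has 10 {teak, rose, mint, rye, sage, lily, aster, yew, hop, tulip}.
  Root iris: left subtree has 0 nodes { }, right has 1 {cedar}.
  Root mint: left subtree has 2 nodes {teak, rose}, right has 7 {rye, sage, lily, aster, yew, hop, tulip}.
    Root rose: left subtree has 1 node {teak}, right has 0 { }.
    Root yew: left subtree has 4 nodes {rye, sage, lily, aster}, right has 2 {hop, tulip}.
      Root aster: left subtree has 3 nodes {rye, sage, lily}, right has 0 { }.
        Root sage: left subtree has 1 node {rye}, right has 1 {lily}.
      Root hop: left subtree has 0 nodes { }, right has 1 {tulip}.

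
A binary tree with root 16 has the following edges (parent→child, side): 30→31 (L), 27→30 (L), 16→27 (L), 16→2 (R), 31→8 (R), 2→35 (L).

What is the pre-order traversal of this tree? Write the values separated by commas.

16, 27, 30, 31, 8, 2, 35

Pre-order visits the node, then its left subtree, then its right subtree.
Visit 16.
At 16: go left to 27.
  Visit 27.
  At 27: go left to 30.
    Visit 30.
    At 30: go left to 31.
      Visit 31.
      At 31: no left child.
      At 31: go right to 8.
        8 is a leaf — visit 8.
    At 30: no right child.
  At 27: no right child.
At 16: go right to 2.
  Visit 2.
  At 2: go left to 35.
    35 is a leaf — visit 35.
  At 2: no right child.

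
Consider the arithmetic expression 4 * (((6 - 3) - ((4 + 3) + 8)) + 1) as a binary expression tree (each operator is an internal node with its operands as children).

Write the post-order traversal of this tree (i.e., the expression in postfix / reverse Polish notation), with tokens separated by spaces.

4 6 3 - 4 3 + 8 + - 1 + *

Post-order on an expression tree gives postfix notation: for each operator, emit left operand, right operand, then the operator.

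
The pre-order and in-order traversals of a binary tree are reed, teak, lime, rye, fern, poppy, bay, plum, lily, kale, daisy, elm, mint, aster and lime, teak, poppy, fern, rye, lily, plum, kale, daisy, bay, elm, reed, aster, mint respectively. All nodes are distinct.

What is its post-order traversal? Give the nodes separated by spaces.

lime poppy fern lily daisy kale plum elm bay rye teak aster mint reed

The first element of pre-order is the root; it splits in-order into left and right subtrees.
Root reed: left subtree has 11 nodes {lime, teak, poppy, fern, rye, lily, plum, kale, daisy, bay, elm}, right has 2 {aster, mint}.
  Root teak: left subtree has 1 node {lime}, right has 9 {poppy, fern, rye, lily, plum, kale, daisy, bay, elm}.
    Root rye: left subtree has 2 nodes {poppy, fern}, right has 6 {lily, plum, kale, daisy, bay, elm}.
      Root fern: left subtree has 1 node {poppy}, right has 0 { }.
      Root bay: left subtree has 4 nodes {lily, plum, kale, daisy}, right has 1 {elm}.
        Root plum: left subtree has 1 node {lily}, right has 2 {kale, daisy}.
          Root kale: left subtree has 0 nodes { }, right has 1 {daisy}.
  Root mint: left subtree has 1 node {aster}, right has 0 { }.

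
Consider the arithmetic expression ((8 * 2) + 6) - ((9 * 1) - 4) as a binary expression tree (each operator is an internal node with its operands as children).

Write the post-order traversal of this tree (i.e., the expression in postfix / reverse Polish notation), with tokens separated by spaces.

8 2 * 6 + 9 1 * 4 - -

Post-order on an expression tree gives postfix notation: for each operator, emit left operand, right operand, then the operator.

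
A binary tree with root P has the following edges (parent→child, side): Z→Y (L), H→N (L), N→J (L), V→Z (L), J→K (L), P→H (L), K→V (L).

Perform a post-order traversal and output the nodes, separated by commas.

Y, Z, V, K, J, N, H, P

Post-order visits the left subtree, then the right subtree, then the node.
At P: go left to H.
  At H: go left to N.
    At N: go left to J.
      At J: go left to K.
        At K: go left to V.
          At V: go left to Z.
            At Z: go left to Y.
              Y is a leaf — visit Y.
            At Z: no right child.
            Visit Z.
          At V: no right child.
          Visit V.
        At K: no right child.
        Visit K.
      At J: no right child.
      Visit J.
    At N: no right child.
    Visit N.
  At H: no right child.
  Visit H.
At P: no right child.
Visit P.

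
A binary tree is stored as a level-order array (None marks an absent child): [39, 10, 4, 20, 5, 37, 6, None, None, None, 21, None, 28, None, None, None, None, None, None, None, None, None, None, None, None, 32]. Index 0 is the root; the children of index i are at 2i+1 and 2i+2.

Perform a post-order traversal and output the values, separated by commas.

20, 21, 5, 10, 32, 28, 37, 6, 4, 39

Post-order visits the left subtree, then the right subtree, then the node.
At 39: go left to 10.
  At 10: go left to 20.
    20 is a leaf — visit 20.
  At 10: go right to 5.
    At 5: no left child.
    At 5: go right to 21.
      21 is a leaf — visit 21.
    Visit 5.
  Visit 10.
At 39: go right to 4.
  At 4: go left to 37.
    At 37: no left child.
    At 37: go right to 28.
      At 28: go left to 32.
        32 is a leaf — visit 32.
      At 28: no right child.
      Visit 28.
    Visit 37.
  At 4: go right to 6.
    6 is a leaf — visit 6.
  Visit 4.
Visit 39.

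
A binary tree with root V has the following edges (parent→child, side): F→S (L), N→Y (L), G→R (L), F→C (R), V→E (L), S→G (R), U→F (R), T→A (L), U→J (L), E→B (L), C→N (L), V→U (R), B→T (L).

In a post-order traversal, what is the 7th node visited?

Post-order visits the left subtree, then the right subtree, then the node.
At V: go left to E.
  At E: go left to B.
    At B: go left to T.
      At T: go left to A.
        A is a leaf — visit A.
      At T: no right child.
      Visit T.
    At B: no right child.
    Visit B.
  At E: no right child.
  Visit E.
At V: go right to U.
  At U: go left to J.
    J is a leaf — visit J.
  At U: go right to F.
    At F: go left to S.
      At S: no left child.
      At S: go right to G.
        At G: go left to R.
          R is a leaf — visit R.
        At G: no right child.
        Visit G.
      Visit S.
    At F: go right to C.
      At C: go left to N.
        At N: go left to Y.
          Y is a leaf — visit Y.
        At N: no right child.
        Visit N.
      At C: no right child.
      Visit C.
    Visit F.
  Visit U.
Visit V.
Full post-order sequence: A, T, B, E, J, R, G, S, Y, N, C, F, U, V.

G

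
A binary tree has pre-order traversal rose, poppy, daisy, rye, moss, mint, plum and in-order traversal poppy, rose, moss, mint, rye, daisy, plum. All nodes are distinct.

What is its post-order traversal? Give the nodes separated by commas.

poppy, mint, moss, rye, plum, daisy, rose

The first element of pre-order is the root; it splits in-order into left and right subtrees.
Root rose: left subtree has 1 node {poppy}, right has 5 {moss, mint, rye, daisy, plum}.
  Root daisy: left subtree has 3 nodes {moss, mint, rye}, right has 1 {plum}.
    Root rye: left subtree has 2 nodes {moss, mint}, right has 0 { }.
      Root moss: left subtree has 0 nodes { }, right has 1 {mint}.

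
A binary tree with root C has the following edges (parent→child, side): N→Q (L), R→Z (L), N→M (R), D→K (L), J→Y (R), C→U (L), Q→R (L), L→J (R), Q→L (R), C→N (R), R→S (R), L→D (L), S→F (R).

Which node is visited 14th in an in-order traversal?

M

In-order visits the left subtree, then the node, then the right subtree.
At C: go left to U.
  U is a leaf — visit U.
Visit C.
At C: go right to N.
  At N: go left to Q.
    At Q: go left to R.
      At R: go left to Z.
        Z is a leaf — visit Z.
      Visit R.
      At R: go right to S.
        At S: no left child.
        Visit S.
        At S: go right to F.
          F is a leaf — visit F.
    Visit Q.
    At Q: go right to L.
      At L: go left to D.
        At D: go left to K.
          K is a leaf — visit K.
        Visit D.
        At D: no right child.
      Visit L.
      At L: go right to J.
        At J: no left child.
        Visit J.
        At J: go right to Y.
          Y is a leaf — visit Y.
  Visit N.
  At N: go right to M.
    M is a leaf — visit M.
Full in-order sequence: U, C, Z, R, S, F, Q, K, D, L, J, Y, N, M.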